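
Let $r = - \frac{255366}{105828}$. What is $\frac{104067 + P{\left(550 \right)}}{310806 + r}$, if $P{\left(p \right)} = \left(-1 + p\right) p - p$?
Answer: $\frac{7151626946}{5481953667} \approx 1.3046$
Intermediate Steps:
$P{\left(p \right)} = - p + p \left(-1 + p\right)$ ($P{\left(p \right)} = p \left(-1 + p\right) - p = - p + p \left(-1 + p\right)$)
$r = - \frac{42561}{17638}$ ($r = \left(-255366\right) \frac{1}{105828} = - \frac{42561}{17638} \approx -2.413$)
$\frac{104067 + P{\left(550 \right)}}{310806 + r} = \frac{104067 + 550 \left(-2 + 550\right)}{310806 - \frac{42561}{17638}} = \frac{104067 + 550 \cdot 548}{\frac{5481953667}{17638}} = \left(104067 + 301400\right) \frac{17638}{5481953667} = 405467 \cdot \frac{17638}{5481953667} = \frac{7151626946}{5481953667}$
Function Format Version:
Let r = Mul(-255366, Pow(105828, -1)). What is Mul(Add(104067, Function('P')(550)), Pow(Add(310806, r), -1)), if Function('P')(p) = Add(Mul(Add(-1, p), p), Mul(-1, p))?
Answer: Rational(7151626946, 5481953667) ≈ 1.3046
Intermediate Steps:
Function('P')(p) = Add(Mul(-1, p), Mul(p, Add(-1, p))) (Function('P')(p) = Add(Mul(p, Add(-1, p)), Mul(-1, p)) = Add(Mul(-1, p), Mul(p, Add(-1, p))))
r = Rational(-42561, 17638) (r = Mul(-255366, Rational(1, 105828)) = Rational(-42561, 17638) ≈ -2.4130)
Mul(Add(104067, Function('P')(550)), Pow(Add(310806, r), -1)) = Mul(Add(104067, Mul(550, Add(-2, 550))), Pow(Add(310806, Rational(-42561, 17638)), -1)) = Mul(Add(104067, Mul(550, 548)), Pow(Rational(5481953667, 17638), -1)) = Mul(Add(104067, 301400), Rational(17638, 5481953667)) = Mul(405467, Rational(17638, 5481953667)) = Rational(7151626946, 5481953667)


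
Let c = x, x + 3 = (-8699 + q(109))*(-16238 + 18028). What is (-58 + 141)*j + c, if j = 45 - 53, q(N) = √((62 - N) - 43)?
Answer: -15571877 + 5370*I*√10 ≈ -1.5572e+7 + 16981.0*I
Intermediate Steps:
q(N) = √(19 - N)
x = -15571213 + 5370*I*√10 (x = -3 + (-8699 + √(19 - 1*109))*(-16238 + 18028) = -3 + (-8699 + √(19 - 109))*1790 = -3 + (-8699 + √(-90))*1790 = -3 + (-8699 + 3*I*√10)*1790 = -3 + (-15571210 + 5370*I*√10) = -15571213 + 5370*I*√10 ≈ -1.5571e+7 + 16981.0*I)
c = -15571213 + 5370*I*√10 ≈ -1.5571e+7 + 16981.0*I
j = -8
(-58 + 141)*j + c = (-58 + 141)*(-8) + (-15571213 + 5370*I*√10) = 83*(-8) + (-15571213 + 5370*I*√10) = -664 + (-15571213 + 5370*I*√10) = -15571877 + 5370*I*√10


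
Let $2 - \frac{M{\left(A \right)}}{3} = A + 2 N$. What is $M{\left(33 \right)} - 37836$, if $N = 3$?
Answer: $-37947$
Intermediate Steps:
$M{\left(A \right)} = -12 - 3 A$ ($M{\left(A \right)} = 6 - 3 \left(A + 2 \cdot 3\right) = 6 - 3 \left(A + 6\right) = 6 - 3 \left(6 + A\right) = 6 - \left(18 + 3 A\right) = -12 - 3 A$)
$M{\left(33 \right)} - 37836 = \left(-12 - 99\right) - 37836 = -111 - 37836 = -37947$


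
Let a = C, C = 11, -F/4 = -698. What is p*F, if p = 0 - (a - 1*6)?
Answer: -13960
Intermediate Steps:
F = 2792 (F = -4*(-698) = 2792)
a = 11
p = -5 (p = 0 - (11 - 1*6) = 0 - (11 - 6) = 0 - 1*5 = 0 - 5 = -5)
p*F = -5*2792 = -13960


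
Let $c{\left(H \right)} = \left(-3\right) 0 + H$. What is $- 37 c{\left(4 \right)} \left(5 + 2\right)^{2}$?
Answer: $-7252$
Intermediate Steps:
$c{\left(H \right)} = H$ ($c{\left(H \right)} = 0 + H = H$)
$- 37 c{\left(4 \right)} \left(5 + 2\right)^{2} = \left(-37\right) 4 \left(5 + 2\right)^{2} = - 148 \cdot 7^{2} = \left(-148\right) 49 = -7252$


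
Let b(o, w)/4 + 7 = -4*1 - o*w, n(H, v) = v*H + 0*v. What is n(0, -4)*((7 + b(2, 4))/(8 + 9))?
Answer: 0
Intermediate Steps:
n(H, v) = H*v (n(H, v) = H*v + 0 = H*v)
b(o, w) = -44 - 4*o*w (b(o, w) = -28 + 4*(-4*1 - o*w) = -28 + 4*(-4 - o*w) = -28 + (-16 - 4*o*w) = -44 - 4*o*w)
n(0, -4)*((7 + b(2, 4))/(8 + 9)) = (0*(-4))*((7 + (-44 - 4*2*4))/(8 + 9)) = 0*((7 + (-44 - 32))/17) = 0*((7 - 76)*(1/17)) = 0*(-69*1/17) = 0*(-69/17) = 0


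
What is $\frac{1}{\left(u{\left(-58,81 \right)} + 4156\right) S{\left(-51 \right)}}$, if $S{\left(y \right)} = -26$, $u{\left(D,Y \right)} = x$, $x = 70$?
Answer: $- \frac{1}{109876} \approx -9.1012 \cdot 10^{-6}$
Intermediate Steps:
$u{\left(D,Y \right)} = 70$
$\frac{1}{\left(u{\left(-58,81 \right)} + 4156\right) S{\left(-51 \right)}} = \frac{1}{\left(70 + 4156\right) \left(-26\right)} = \frac{1}{4226} \left(- \frac{1}{26}\right) = - \frac{1}{109876}$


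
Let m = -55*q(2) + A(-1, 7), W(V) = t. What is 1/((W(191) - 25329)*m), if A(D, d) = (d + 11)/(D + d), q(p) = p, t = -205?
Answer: 1/2732138 ≈ 3.6601e-7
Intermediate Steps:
W(V) = -205
A(D, d) = (11 + d)/(D + d)
m = -107 (m = -55*2 + (11 + 7)/(-1 + 7) = -110 + 18/6 = -110 + (⅙)*18 = -110 + 3 = -107)
1/((W(191) - 25329)*m) = 1/(-205 - 25329*(-107)) = -1/107/(-25534) = -1/25534*(-1/107) = 1/2732138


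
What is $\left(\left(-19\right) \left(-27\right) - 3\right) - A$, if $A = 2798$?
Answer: $-2288$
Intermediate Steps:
$\left(\left(-19\right) \left(-27\right) - 3\right) - A = \left(\left(-19\right) \left(-27\right) - 3\right) - 2798 = \left(513 - 3\right) - 2798 = 510 - 2798 = -2288$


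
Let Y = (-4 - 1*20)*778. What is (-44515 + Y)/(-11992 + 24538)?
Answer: -63187/12546 ≈ -5.0364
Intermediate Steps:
Y = -18672 (Y = (-4 - 20)*778 = -24*778 = -18672)
(-44515 + Y)/(-11992 + 24538) = (-44515 - 18672)/(-11992 + 24538) = -63187/12546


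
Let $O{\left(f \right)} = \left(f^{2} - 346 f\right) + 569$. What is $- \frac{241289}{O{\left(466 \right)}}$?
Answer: $- \frac{241289}{56489} \approx -4.2714$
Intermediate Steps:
$O{\left(f \right)} = 569 + f^{2} - 346 f$
$- \frac{241289}{O{\left(466 \right)}} = - \frac{241289}{569 + 466^{2} - 161236} = - \frac{241289}{569 + 217156 - 161236} = - \frac{241289}{56489}$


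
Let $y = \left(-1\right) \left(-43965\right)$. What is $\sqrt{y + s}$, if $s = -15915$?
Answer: $5 \sqrt{1122} \approx 167.48$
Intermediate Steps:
$y = 43965$
$\sqrt{y + s} = \sqrt{43965 - 15915} = \sqrt{28050} = 5 \sqrt{1122}$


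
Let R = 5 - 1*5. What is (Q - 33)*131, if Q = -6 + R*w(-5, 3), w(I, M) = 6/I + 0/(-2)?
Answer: -5109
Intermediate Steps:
w(I, M) = 6/I (w(I, M) = 6/I + 0*(-½) = 6/I + 0 = 6/I)
R = 0 (R = 5 - 5 = 0)
Q = -6 (Q = -6 + 0*(6/(-5)) = -6 + 0*(6*(-⅕)) = -6 + 0*(-6/5) = -6 + 0 = -6)
(Q - 33)*131 = (-6 - 33)*131 = -39*131 = -5109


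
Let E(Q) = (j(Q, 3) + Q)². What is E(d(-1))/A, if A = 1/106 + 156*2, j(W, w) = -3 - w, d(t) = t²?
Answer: 2650/33073 ≈ 0.080126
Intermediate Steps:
E(Q) = (-6 + Q)² (E(Q) = ((-3 - 1*3) + Q)² = ((-3 - 3) + Q)² = (-6 + Q)²)
A = 33073/106 (A = 1/106 + 312 = 33073/106 ≈ 312.01)
E(d(-1))/A = (-6 + (-1)²)²/(33073/106) = (-6 + 1)²*(106/33073) = (-5)²*(106/33073) = 25*(106/33073) = 2650/33073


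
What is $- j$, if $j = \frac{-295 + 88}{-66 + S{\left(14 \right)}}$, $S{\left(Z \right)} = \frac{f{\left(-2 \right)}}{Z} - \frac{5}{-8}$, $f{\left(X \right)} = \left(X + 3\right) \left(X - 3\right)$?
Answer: $- \frac{1288}{409} \approx -3.1491$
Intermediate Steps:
$f{\left(X \right)} = \left(-3 + X\right) \left(3 + X\right)$ ($f{\left(X \right)} = \left(3 + X\right) \left(-3 + X\right) = \left(-3 + X\right) \left(3 + X\right)$)
$S{\left(Z \right)} = \frac{5}{8} - \frac{5}{Z}$ ($S{\left(Z \right)} = \frac{-9 + \left(-2\right)^{2}}{Z} - \frac{5}{-8} = \frac{-9 + 4}{Z} - - \frac{5}{8} = - \frac{5}{Z} + \frac{5}{8} = \frac{5}{8} - \frac{5}{Z}$)
$j = \frac{1288}{409}$ ($j = \frac{-295 + 88}{-66 + \left(\frac{5}{8} - \frac{5}{14}\right)} = \frac{1}{-66 + \left(\frac{5}{8} - \frac{5}{14}\right)} \left(-207\right) = \frac{1}{-66 + \frac{15}{56}} \left(-207\right) = \frac{1}{- \frac{3681}{56}} \left(-207\right) = \left(- \frac{56}{3681}\right) \left(-207\right) = \frac{1288}{409} \approx 3.1491$)
$- j = \left(-1\right) \frac{1288}{409} = - \frac{1288}{409}$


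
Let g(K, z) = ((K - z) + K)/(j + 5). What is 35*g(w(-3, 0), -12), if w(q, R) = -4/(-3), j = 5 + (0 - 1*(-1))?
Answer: 140/3 ≈ 46.667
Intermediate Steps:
j = 6 (j = 5 + (0 + 1) = 5 + 1 = 6)
w(q, R) = 4/3 (w(q, R) = -4*(-⅓) = 4/3)
g(K, z) = -z/11 + 2*K/11 (g(K, z) = ((K - z) + K)/(6 + 5) = (-z + 2*K)/11 = (-z + 2*K)*(1/11) = -z/11 + 2*K/11)
35*g(w(-3, 0), -12) = 35*(-1/11*(-12) + (2/11)*(4/3)) = 35*(12/11 + 8/33) = 35*(4/3) = 140/3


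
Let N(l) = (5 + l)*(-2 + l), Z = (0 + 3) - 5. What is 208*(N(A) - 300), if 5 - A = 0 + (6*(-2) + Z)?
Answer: 22464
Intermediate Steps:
Z = -2 (Z = 3 - 5 = -2)
A = 19 (A = 5 - (0 + (6*(-2) - 2)) = 5 - (0 + (-12 - 2)) = 5 - (0 - 14) = 5 - 1*(-14) = 5 + 14 = 19)
N(l) = (-2 + l)*(5 + l)
208*(N(A) - 300) = 208*((-10 + 19² + 3*19) - 300) = 208*((-10 + 361 + 57) - 300) = 208*(408 - 300) = 208*108 = 22464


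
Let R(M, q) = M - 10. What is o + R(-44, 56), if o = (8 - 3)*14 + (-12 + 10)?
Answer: 14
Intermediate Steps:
R(M, q) = -10 + M
o = 68 (o = 5*14 - 2 = 70 - 2 = 68)
o + R(-44, 56) = 68 + (-10 - 44) = 68 - 54 = 14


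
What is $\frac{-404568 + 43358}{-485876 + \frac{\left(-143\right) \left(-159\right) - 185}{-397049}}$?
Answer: $\frac{71709034645}{96458301238} \approx 0.74342$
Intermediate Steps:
$\frac{-404568 + 43358}{-485876 + \frac{\left(-143\right) \left(-159\right) - 185}{-397049}} = - \frac{361210}{-485876 + \left(22737 - 185\right) \left(- \frac{1}{397049}\right)} = - \frac{361210}{-485876 + 22552 \left(- \frac{1}{397049}\right)} = - \frac{361210}{-485876 - \frac{22552}{397049}} = - \frac{361210}{- \frac{192916602476}{397049}} = \left(-361210\right) \left(- \frac{397049}{192916602476}\right) = \frac{71709034645}{96458301238}$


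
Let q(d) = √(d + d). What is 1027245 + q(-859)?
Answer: 1027245 + I*√1718 ≈ 1.0272e+6 + 41.449*I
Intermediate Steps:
q(d) = √2*√d (q(d) = √(2*d) = √2*√d)
1027245 + q(-859) = 1027245 + √2*√(-859) = 1027245 + √2*(I*√859) = 1027245 + I*√1718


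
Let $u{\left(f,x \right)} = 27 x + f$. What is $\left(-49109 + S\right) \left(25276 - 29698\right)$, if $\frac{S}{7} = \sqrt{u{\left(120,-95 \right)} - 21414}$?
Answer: $217159998 - 92862 i \sqrt{2651} \approx 2.1716 \cdot 10^{8} - 4.7813 \cdot 10^{6} i$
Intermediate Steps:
$u{\left(f,x \right)} = f + 27 x$
$S = 21 i \sqrt{2651}$ ($S = 7 \sqrt{\left(120 + 27 \left(-95\right)\right) - 21414} = 7 \sqrt{\left(120 - 2565\right) - 21414} = 7 \sqrt{-2445 - 21414} = 7 \sqrt{-23859} = 7 \cdot 3 i \sqrt{2651} = 21 i \sqrt{2651} \approx 1081.2 i$)
$\left(-49109 + S\right) \left(25276 - 29698\right) = \left(-49109 + 21 i \sqrt{2651}\right) \left(25276 - 29698\right) = \left(-49109 + 21 i \sqrt{2651}\right) \left(-4422\right) = 217159998 - 92862 i \sqrt{2651}$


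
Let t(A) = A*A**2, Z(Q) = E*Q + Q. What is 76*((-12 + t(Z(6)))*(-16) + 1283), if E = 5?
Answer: -56621596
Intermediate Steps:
Z(Q) = 6*Q (Z(Q) = 5*Q + Q = 6*Q)
t(A) = A**3
76*((-12 + t(Z(6)))*(-16) + 1283) = 76*((-12 + (6*6)**3)*(-16) + 1283) = 76*((-12 + 36**3)*(-16) + 1283) = 76*((-12 + 46656)*(-16) + 1283) = 76*(46644*(-16) + 1283) = 76*(-746304 + 1283) = 76*(-745021) = -56621596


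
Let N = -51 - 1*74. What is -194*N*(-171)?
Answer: -4146750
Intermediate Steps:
N = -125 (N = -51 - 74 = -125)
-194*N*(-171) = -194*(-125)*(-171) = 24250*(-171) = -4146750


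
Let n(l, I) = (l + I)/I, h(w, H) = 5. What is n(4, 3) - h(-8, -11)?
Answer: -8/3 ≈ -2.6667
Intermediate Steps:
n(l, I) = (I + l)/I
n(4, 3) - h(-8, -11) = (3 + 4)/3 - 1*5 = (⅓)*7 - 5 = 7/3 - 5 = -8/3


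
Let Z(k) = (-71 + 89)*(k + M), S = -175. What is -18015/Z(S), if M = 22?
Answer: 6005/918 ≈ 6.5414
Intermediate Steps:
Z(k) = 396 + 18*k (Z(k) = (-71 + 89)*(k + 22) = 18*(22 + k) = 396 + 18*k)
-18015/Z(S) = -18015/(396 + 18*(-175)) = -18015/(396 - 3150) = -18015/(-2754) = -18015*(-1/2754) = 6005/918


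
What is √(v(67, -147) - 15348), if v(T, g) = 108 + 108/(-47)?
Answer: 2*I*√8417559/47 ≈ 123.46*I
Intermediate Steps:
v(T, g) = 4968/47 (v(T, g) = 108 + 108*(-1/47) = 108 - 108/47 = 4968/47)
√(v(67, -147) - 15348) = √(4968/47 - 15348) = √(-716388/47) = 2*I*√8417559/47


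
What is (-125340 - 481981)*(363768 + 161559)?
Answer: -319042118967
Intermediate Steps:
(-125340 - 481981)*(363768 + 161559) = -607321*525327 = -319042118967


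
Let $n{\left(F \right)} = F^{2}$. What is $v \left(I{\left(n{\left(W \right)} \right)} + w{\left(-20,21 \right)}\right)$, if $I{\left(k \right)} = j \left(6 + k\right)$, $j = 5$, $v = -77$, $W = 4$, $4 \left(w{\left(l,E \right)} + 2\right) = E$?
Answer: $- \frac{34881}{4} \approx -8720.3$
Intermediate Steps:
$w{\left(l,E \right)} = -2 + \frac{E}{4}$
$I{\left(k \right)} = 30 + 5 k$ ($I{\left(k \right)} = 5 \left(6 + k\right) = 30 + 5 k$)
$v \left(I{\left(n{\left(W \right)} \right)} + w{\left(-20,21 \right)}\right) = - 77 \left(\left(30 + 5 \cdot 4^{2}\right) + \left(-2 + \frac{1}{4} \cdot 21\right)\right) = - 77 \left(\left(30 + 5 \cdot 16\right) + \left(-2 + \frac{21}{4}\right)\right) = - 77 \left(\left(30 + 80\right) + \frac{13}{4}\right) = - 77 \left(110 + \frac{13}{4}\right) = \left(-77\right) \frac{453}{4} = - \frac{34881}{4}$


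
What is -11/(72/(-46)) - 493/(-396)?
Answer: 91/11 ≈ 8.2727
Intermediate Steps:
-11/(72/(-46)) - 493/(-396) = -11/(72*(-1/46)) - 493*(-1/396) = -11/(-36/23) + 493/396 = -11*(-23/36) + 493/396 = 253/36 + 493/396 = 91/11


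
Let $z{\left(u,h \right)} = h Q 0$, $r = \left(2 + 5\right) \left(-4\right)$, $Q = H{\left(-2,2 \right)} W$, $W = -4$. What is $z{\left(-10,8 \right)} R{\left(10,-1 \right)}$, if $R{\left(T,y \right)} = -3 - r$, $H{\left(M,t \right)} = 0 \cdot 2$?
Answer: $0$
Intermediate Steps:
$H{\left(M,t \right)} = 0$
$Q = 0$ ($Q = 0 \left(-4\right) = 0$)
$r = -28$ ($r = 7 \left(-4\right) = -28$)
$R{\left(T,y \right)} = 25$ ($R{\left(T,y \right)} = -3 - -28 = -3 + 28 = 25$)
$z{\left(u,h \right)} = 0$ ($z{\left(u,h \right)} = h 0 \cdot 0 = 0 \cdot 0 = 0$)
$z{\left(-10,8 \right)} R{\left(10,-1 \right)} = 0 \cdot 25 = 0$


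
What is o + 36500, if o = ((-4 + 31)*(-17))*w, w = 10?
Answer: 31910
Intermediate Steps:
o = -4590 (o = ((-4 + 31)*(-17))*10 = (27*(-17))*10 = -459*10 = -4590)
o + 36500 = -4590 + 36500 = 31910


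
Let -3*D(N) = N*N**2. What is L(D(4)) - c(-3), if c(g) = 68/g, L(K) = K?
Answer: 4/3 ≈ 1.3333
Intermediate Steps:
D(N) = -N**3/3 (D(N) = -N*N**2/3 = -N**3/3)
L(D(4)) - c(-3) = -1/3*4**3 - 68/(-3) = -1/3*64 - 68*(-1)/3 = -64/3 - 1*(-68/3) = -64/3 + 68/3 = 4/3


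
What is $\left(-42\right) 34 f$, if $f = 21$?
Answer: $-29988$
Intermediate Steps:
$\left(-42\right) 34 f = \left(-42\right) 34 \cdot 21 = \left(-1428\right) 21 = -29988$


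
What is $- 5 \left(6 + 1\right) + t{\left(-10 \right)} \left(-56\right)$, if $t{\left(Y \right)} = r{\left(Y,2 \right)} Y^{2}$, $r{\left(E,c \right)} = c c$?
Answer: $-22435$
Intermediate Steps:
$r{\left(E,c \right)} = c^{2}$
$t{\left(Y \right)} = 4 Y^{2}$ ($t{\left(Y \right)} = 2^{2} Y^{2} = 4 Y^{2}$)
$- 5 \left(6 + 1\right) + t{\left(-10 \right)} \left(-56\right) = - 5 \left(6 + 1\right) + 4 \left(-10\right)^{2} \left(-56\right) = \left(-5\right) 7 + 4 \cdot 100 \left(-56\right) = -35 + 400 \left(-56\right) = -35 - 22400 = -22435$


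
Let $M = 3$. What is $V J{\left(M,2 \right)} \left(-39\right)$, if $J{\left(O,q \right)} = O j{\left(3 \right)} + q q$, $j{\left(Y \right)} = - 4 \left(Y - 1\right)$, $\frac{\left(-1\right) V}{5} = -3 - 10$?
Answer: $50700$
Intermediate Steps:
$V = 65$ ($V = - 5 \left(-3 - 10\right) = \left(-5\right) \left(-13\right) = 65$)
$j{\left(Y \right)} = 4 - 4 Y$ ($j{\left(Y \right)} = - 4 \left(-1 + Y\right) = 4 - 4 Y$)
$J{\left(O,q \right)} = q^{2} - 8 O$ ($J{\left(O,q \right)} = O \left(4 - 12\right) + q q = O \left(4 - 12\right) + q^{2} = O \left(-8\right) + q^{2} = - 8 O + q^{2} = q^{2} - 8 O$)
$V J{\left(M,2 \right)} \left(-39\right) = 65 \left(2^{2} - 24\right) \left(-39\right) = 65 \left(4 - 24\right) \left(-39\right) = 65 \left(-20\right) \left(-39\right) = \left(-1300\right) \left(-39\right) = 50700$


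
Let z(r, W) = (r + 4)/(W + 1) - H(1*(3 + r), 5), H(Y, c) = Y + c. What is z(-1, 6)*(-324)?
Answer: 14904/7 ≈ 2129.1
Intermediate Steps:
z(r, W) = -8 - r + (4 + r)/(1 + W) (z(r, W) = (r + 4)/(W + 1) - (1*(3 + r) + 5) = (4 + r)/(1 + W) - ((3 + r) + 5) = (4 + r)/(1 + W) - (8 + r) = (4 + r)/(1 + W) + (-8 - r) = -8 - r + (4 + r)/(1 + W))
z(-1, 6)*(-324) = ((-4 - 1*6*(8 - 1))/(1 + 6))*(-324) = ((-4 - 1*6*7)/7)*(-324) = ((-4 - 42)/7)*(-324) = ((1/7)*(-46))*(-324) = -46/7*(-324) = 14904/7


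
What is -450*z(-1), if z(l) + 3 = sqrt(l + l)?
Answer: 1350 - 450*I*sqrt(2) ≈ 1350.0 - 636.4*I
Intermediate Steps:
z(l) = -3 + sqrt(2)*sqrt(l) (z(l) = -3 + sqrt(l + l) = -3 + sqrt(2*l) = -3 + sqrt(2)*sqrt(l))
-450*z(-1) = -450*(-3 + sqrt(2)*sqrt(-1)) = -450*(-3 + sqrt(2)*I) = -450*(-3 + I*sqrt(2)) = 1350 - 450*I*sqrt(2)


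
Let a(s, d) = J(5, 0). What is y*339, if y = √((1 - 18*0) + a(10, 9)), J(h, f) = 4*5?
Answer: 339*√21 ≈ 1553.5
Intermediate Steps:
J(h, f) = 20
a(s, d) = 20
y = √21 (y = √((1 - 18*0) + 20) = √((1 - 1*0) + 20) = √((1 + 0) + 20) = √(1 + 20) = √21 ≈ 4.5826)
y*339 = √21*339 = 339*√21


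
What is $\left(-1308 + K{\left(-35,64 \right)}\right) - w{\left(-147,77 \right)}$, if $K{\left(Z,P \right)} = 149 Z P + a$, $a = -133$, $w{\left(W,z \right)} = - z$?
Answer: $-335124$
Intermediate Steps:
$K{\left(Z,P \right)} = -133 + 149 P Z$ ($K{\left(Z,P \right)} = 149 Z P - 133 = 149 P Z - 133 = -133 + 149 P Z$)
$\left(-1308 + K{\left(-35,64 \right)}\right) - w{\left(-147,77 \right)} = \left(-1308 + \left(-133 + 149 \cdot 64 \left(-35\right)\right)\right) - \left(-1\right) 77 = \left(-1308 - 333893\right) - -77 = \left(-1308 - 333893\right) + 77 = -335201 + 77 = -335124$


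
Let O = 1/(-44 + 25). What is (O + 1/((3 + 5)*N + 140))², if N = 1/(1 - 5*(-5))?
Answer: 6889/3326976 ≈ 0.0020707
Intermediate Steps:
N = 1/26 (N = 1/(1 + 25) = 1/26 ≈ 0.038462)
O = -1/19 (O = 1/(-19) = -1/19 ≈ -0.052632)
(O + 1/((3 + 5)*N + 140))² = (-1/19 + 1/((3 + 5)*(1/26) + 140))² = (-1/19 + 1/(8*(1/26) + 140))² = (-1/19 + 1/(4/13 + 140))² = (-1/19 + 1/(1824/13))² = (-1/19 + 13/1824)² = (-83/1824)² = 6889/3326976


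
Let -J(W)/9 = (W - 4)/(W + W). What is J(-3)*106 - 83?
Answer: -1196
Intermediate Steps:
J(W) = -9*(-4 + W)/(2*W) (J(W) = -9*(W - 4)/(W + W) = -9*(-4 + W)/(2*W))
J(-3)*106 - 83 = (-9/2 + 18/(-3))*106 - 83 = (-9/2 + 18*(-⅓))*106 - 83 = (-9/2 - 6)*106 - 83 = -21/2*106 - 83 = -1113 - 83 = -1196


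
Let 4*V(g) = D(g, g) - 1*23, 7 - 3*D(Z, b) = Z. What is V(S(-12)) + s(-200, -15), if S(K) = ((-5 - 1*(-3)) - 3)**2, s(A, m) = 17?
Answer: 39/4 ≈ 9.7500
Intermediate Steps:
D(Z, b) = 7/3 - Z/3
S(K) = 25 (S(K) = ((-5 + 3) - 3)**2 = (-2 - 3)**2 = (-5)**2 = 25)
V(g) = -31/6 - g/12 (V(g) = ((7/3 - g/3) - 1*23)/4 = ((7/3 - g/3) - 23)/4 = (-62/3 - g/3)/4 = -31/6 - g/12)
V(S(-12)) + s(-200, -15) = (-31/6 - 1/12*25) + 17 = (-31/6 - 25/12) + 17 = -29/4 + 17 = 39/4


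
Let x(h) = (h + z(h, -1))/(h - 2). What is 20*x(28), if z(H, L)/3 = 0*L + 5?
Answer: 430/13 ≈ 33.077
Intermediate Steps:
z(H, L) = 15 (z(H, L) = 3*(0*L + 5) = 3*(0 + 5) = 3*5 = 15)
x(h) = (15 + h)/(-2 + h) (x(h) = (h + 15)/(h - 2) = (15 + h)/(-2 + h))
20*x(28) = 20*((15 + 28)/(-2 + 28)) = 20*(43/26) = 430/13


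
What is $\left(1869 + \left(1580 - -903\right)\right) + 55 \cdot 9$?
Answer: $4847$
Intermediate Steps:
$\left(1869 + \left(1580 - -903\right)\right) + 55 \cdot 9 = \left(1869 + \left(1580 + 903\right)\right) + 495 = \left(1869 + 2483\right) + 495 = 4352 + 495 = 4847$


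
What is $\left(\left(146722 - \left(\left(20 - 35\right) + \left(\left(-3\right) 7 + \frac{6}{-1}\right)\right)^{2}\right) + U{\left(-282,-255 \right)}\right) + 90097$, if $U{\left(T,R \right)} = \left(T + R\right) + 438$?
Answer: $234956$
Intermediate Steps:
$U{\left(T,R \right)} = 438 + R + T$ ($U{\left(T,R \right)} = \left(R + T\right) + 438 = 438 + R + T$)
$\left(\left(146722 - \left(\left(20 - 35\right) + \left(\left(-3\right) 7 + \frac{6}{-1}\right)\right)^{2}\right) + U{\left(-282,-255 \right)}\right) + 90097 = \left(\left(146722 - \left(\left(20 - 35\right) + \left(\left(-3\right) 7 + \frac{6}{-1}\right)\right)^{2}\right) - 99\right) + 90097 = \left(\left(146722 - \left(\left(20 - 35\right) + \left(-21 + 6 \left(-1\right)\right)\right)^{2}\right) - 99\right) + 90097 = \left(\left(146722 - \left(-15 - 27\right)^{2}\right) - 99\right) + 90097 = \left(\left(146722 - \left(-42\right)^{2}\right) - 99\right) + 90097 = \left(\left(146722 - 1764\right) - 99\right) + 90097 = \left(144958 - 99\right) + 90097 = 144859 + 90097 = 234956$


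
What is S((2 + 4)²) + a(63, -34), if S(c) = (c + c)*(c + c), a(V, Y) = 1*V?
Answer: 5247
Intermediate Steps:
a(V, Y) = V
S(c) = 4*c² (S(c) = (2*c)*(2*c) = 4*c²)
S((2 + 4)²) + a(63, -34) = 4*((2 + 4)²)² + 63 = 4*(6²)² + 63 = 4*36² + 63 = 4*1296 + 63 = 5184 + 63 = 5247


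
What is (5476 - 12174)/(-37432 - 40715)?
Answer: 6698/78147 ≈ 0.085710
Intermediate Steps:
(5476 - 12174)/(-37432 - 40715) = -6698/(-78147) = -6698*(-1/78147) = 6698/78147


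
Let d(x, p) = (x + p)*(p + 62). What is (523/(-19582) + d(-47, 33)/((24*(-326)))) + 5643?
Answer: 216145886083/38302392 ≈ 5643.1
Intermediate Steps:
d(x, p) = (62 + p)*(p + x) (d(x, p) = (p + x)*(62 + p) = (62 + p)*(p + x))
(523/(-19582) + d(-47, 33)/((24*(-326)))) + 5643 = (523/(-19582) + (33² + 62*33 + 62*(-47) + 33*(-47))/((24*(-326)))) + 5643 = (523*(-1/19582) + (1089 + 2046 - 2914 - 1551)/(-7824)) + 5643 = (-523/19582 - 1330*(-1/7824)) + 5643 = (-523/19582 + 665/3912) + 5643 = 5488027/38302392 + 5643 = 216145886083/38302392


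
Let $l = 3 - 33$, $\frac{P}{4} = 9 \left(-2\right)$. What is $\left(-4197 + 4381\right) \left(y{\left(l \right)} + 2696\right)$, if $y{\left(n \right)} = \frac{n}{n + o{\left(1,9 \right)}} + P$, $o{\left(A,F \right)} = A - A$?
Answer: $483000$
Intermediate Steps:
$P = -72$ ($P = 4 \cdot 9 \left(-2\right) = 4 \left(-18\right) = -72$)
$l = -30$
$o{\left(A,F \right)} = 0$
$y{\left(n \right)} = -71$ ($y{\left(n \right)} = \frac{n}{n + 0} - 72 = \frac{n}{n} - 72 = 1 - 72 = -71$)
$\left(-4197 + 4381\right) \left(y{\left(l \right)} + 2696\right) = \left(-4197 + 4381\right) \left(-71 + 2696\right) = 184 \cdot 2625 = 483000$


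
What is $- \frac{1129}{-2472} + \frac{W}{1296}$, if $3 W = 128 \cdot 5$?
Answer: $\frac{124409}{200232} \approx 0.62132$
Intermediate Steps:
$W = \frac{640}{3}$ ($W = \frac{128 \cdot 5}{3} = \frac{1}{3} \cdot 640 = \frac{640}{3} \approx 213.33$)
$- \frac{1129}{-2472} + \frac{W}{1296} = - \frac{1129}{-2472} + \frac{640}{3 \cdot 1296} = \left(-1129\right) \left(- \frac{1}{2472}\right) + \frac{640}{3} \cdot \frac{1}{1296} = \frac{1129}{2472} + \frac{40}{243} = \frac{124409}{200232}$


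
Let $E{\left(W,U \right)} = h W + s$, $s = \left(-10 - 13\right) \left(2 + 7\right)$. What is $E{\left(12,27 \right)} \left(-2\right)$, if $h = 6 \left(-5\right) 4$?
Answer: $3294$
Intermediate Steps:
$h = -120$ ($h = \left(-30\right) 4 = -120$)
$s = -207$ ($s = \left(-23\right) 9 = -207$)
$E{\left(W,U \right)} = -207 - 120 W$ ($E{\left(W,U \right)} = - 120 W - 207 = -207 - 120 W$)
$E{\left(12,27 \right)} \left(-2\right) = \left(-207 - 1440\right) \left(-2\right) = \left(-1647\right) \left(-2\right) = 3294$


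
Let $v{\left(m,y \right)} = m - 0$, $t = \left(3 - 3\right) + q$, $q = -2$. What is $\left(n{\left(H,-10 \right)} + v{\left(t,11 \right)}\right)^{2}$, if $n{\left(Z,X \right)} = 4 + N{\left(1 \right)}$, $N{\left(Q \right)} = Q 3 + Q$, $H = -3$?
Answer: $36$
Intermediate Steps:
$N{\left(Q \right)} = 4 Q$ ($N{\left(Q \right)} = 3 Q + Q = 4 Q$)
$t = -2$ ($t = \left(3 - 3\right) - 2 = 0 - 2 = -2$)
$v{\left(m,y \right)} = m$ ($v{\left(m,y \right)} = m + 0 = m$)
$n{\left(Z,X \right)} = 8$ ($n{\left(Z,X \right)} = 4 + 4 \cdot 1 = 4 + 4 = 8$)
$\left(n{\left(H,-10 \right)} + v{\left(t,11 \right)}\right)^{2} = \left(8 - 2\right)^{2} = 6^{2} = 36$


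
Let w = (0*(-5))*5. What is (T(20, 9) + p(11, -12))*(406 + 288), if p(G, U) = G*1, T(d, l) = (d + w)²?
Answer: 285234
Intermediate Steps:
w = 0 (w = 0*5 = 0)
T(d, l) = d² (T(d, l) = (d + 0)² = d²)
p(G, U) = G
(T(20, 9) + p(11, -12))*(406 + 288) = (20² + 11)*(406 + 288) = (400 + 11)*694 = 411*694 = 285234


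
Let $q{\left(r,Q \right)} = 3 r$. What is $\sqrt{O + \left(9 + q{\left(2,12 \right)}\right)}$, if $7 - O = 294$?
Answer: $4 i \sqrt{17} \approx 16.492 i$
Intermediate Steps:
$O = -287$ ($O = 7 - 294 = -287$)
$\sqrt{O + \left(9 + q{\left(2,12 \right)}\right)} = \sqrt{-287 + \left(9 + 3 \cdot 2\right)} = \sqrt{-287 + \left(9 + 6\right)} = \sqrt{-287 + 15} = \sqrt{-272} = 4 i \sqrt{17}$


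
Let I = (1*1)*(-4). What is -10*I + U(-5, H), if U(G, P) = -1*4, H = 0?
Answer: 36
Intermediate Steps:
U(G, P) = -4
I = -4 (I = 1*(-4) = -4)
-10*I + U(-5, H) = -10*(-4) - 4 = 40 - 4 = 36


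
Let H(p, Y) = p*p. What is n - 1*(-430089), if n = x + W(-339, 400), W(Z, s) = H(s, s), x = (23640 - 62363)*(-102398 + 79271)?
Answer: 896136910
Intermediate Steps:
H(p, Y) = p²
x = 895546821 (x = -38723*(-23127) = 895546821)
W(Z, s) = s²
n = 895706821 (n = 895546821 + 400² = 895546821 + 160000 = 895706821)
n - 1*(-430089) = 895706821 - 1*(-430089) = 895706821 + 430089 = 896136910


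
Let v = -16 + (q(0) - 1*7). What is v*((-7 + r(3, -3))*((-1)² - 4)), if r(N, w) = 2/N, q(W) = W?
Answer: -437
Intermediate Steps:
v = -23 (v = -16 + (0 - 1*7) = -16 + (0 - 7) = -16 - 7 = -23)
v*((-7 + r(3, -3))*((-1)² - 4)) = -23*(-7 + 2/3)*((-1)² - 4) = -23*(-7 + 2*(⅓))*(1 - 4) = -23*(-7 + ⅔)*(-3) = -(-437)*(-3)/3 = -23*19 = -437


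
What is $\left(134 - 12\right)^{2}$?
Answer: $14884$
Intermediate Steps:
$\left(134 - 12\right)^{2} = 122^{2} = 14884$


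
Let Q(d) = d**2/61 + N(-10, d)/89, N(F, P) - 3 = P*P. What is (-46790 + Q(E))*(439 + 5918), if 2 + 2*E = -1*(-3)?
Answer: -3229644474303/10858 ≈ -2.9744e+8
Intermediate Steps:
E = 1/2 (E = -1 + (-1*(-3))/2 = -1 + (1/2)*3 = -1 + 3/2 = 1/2 ≈ 0.50000)
N(F, P) = 3 + P**2 (N(F, P) = 3 + P*P = 3 + P**2)
Q(d) = 3/89 + 150*d**2/5429 (Q(d) = d**2/61 + (3 + d**2)/89 = d**2*(1/61) + (3 + d**2)*(1/89) = d**2/61 + (3/89 + d**2/89) = 3/89 + 150*d**2/5429)
(-46790 + Q(E))*(439 + 5918) = (-46790 + (3/89 + 150*(1/2)**2/5429))*(439 + 5918) = (-46790 + (3/89 + (150/5429)*(1/4)))*6357 = (-46790 + (3/89 + 75/10858))*6357 = (-46790 + 441/10858)*6357 = -508045379/10858*6357 = -3229644474303/10858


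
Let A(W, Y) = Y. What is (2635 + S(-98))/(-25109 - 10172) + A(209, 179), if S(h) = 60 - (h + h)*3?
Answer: 6312016/35281 ≈ 178.91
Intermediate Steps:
S(h) = 60 - 6*h (S(h) = 60 - 2*h*3 = 60 - 6*h)
(2635 + S(-98))/(-25109 - 10172) + A(209, 179) = (2635 + (60 - 6*(-98)))/(-25109 - 10172) + 179 = (2635 + (60 + 588))/(-35281) + 179 = (2635 + 648)*(-1/35281) + 179 = 3283*(-1/35281) + 179 = -3283/35281 + 179 = 6312016/35281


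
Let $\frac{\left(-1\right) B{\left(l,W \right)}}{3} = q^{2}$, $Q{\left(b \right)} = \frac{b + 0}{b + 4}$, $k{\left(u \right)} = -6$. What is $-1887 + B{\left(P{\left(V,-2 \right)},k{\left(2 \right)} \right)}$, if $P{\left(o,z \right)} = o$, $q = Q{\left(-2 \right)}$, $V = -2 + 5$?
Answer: $-1890$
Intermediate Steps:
$V = 3$
$Q{\left(b \right)} = \frac{b}{4 + b}$
$q = -1$ ($q = - \frac{2}{4 - 2} = - \frac{2}{2} = \left(-2\right) \frac{1}{2} = -1$)
$B{\left(l,W \right)} = -3$ ($B{\left(l,W \right)} = - 3 \left(-1\right)^{2} = \left(-3\right) 1 = -3$)
$-1887 + B{\left(P{\left(V,-2 \right)},k{\left(2 \right)} \right)} = -1887 - 3 = -1890$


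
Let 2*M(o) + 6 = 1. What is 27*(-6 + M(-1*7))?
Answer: -459/2 ≈ -229.50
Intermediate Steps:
M(o) = -5/2 (M(o) = -3 + (½)*1 = -3 + ½ = -5/2)
27*(-6 + M(-1*7)) = 27*(-6 - 5/2) = 27*(-17/2) = -459/2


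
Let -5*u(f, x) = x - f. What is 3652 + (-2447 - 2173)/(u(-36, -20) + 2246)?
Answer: 974534/267 ≈ 3649.9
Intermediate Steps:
u(f, x) = -x/5 + f/5 (u(f, x) = -(x - f)/5 = -x/5 + f/5)
3652 + (-2447 - 2173)/(u(-36, -20) + 2246) = 3652 + (-2447 - 2173)/((-1/5*(-20) + (1/5)*(-36)) + 2246) = 3652 - 4620/((4 - 36/5) + 2246) = 3652 - 4620/(-16/5 + 2246) = 3652 - 4620/11214/5 = 3652 - 4620*5/11214 = 3652 - 550/267 = 974534/267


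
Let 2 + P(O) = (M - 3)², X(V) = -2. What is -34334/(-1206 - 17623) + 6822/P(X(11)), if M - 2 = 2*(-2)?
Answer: 129241120/433067 ≈ 298.43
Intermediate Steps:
M = -2 (M = 2 + 2*(-2) = 2 - 4 = -2)
P(O) = 23 (P(O) = -2 + (-2 - 3)² = -2 + (-5)² = -2 + 25 = 23)
-34334/(-1206 - 17623) + 6822/P(X(11)) = -34334/(-1206 - 17623) + 6822/23 = -34334/(-18829) + 6822*(1/23) = -34334*(-1/18829) + 6822/23 = 34334/18829 + 6822/23 = 129241120/433067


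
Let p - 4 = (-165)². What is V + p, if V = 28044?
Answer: 55273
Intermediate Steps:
p = 27229 (p = 4 + (-165)² = 4 + 27225 = 27229)
V + p = 28044 + 27229 = 55273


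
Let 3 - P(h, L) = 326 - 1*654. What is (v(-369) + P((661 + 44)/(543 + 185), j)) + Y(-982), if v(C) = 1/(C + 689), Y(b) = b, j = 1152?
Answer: -208319/320 ≈ -651.00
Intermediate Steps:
v(C) = 1/(689 + C)
P(h, L) = 331 (P(h, L) = 3 - (326 - 1*654) = 3 - (326 - 654) = 3 - 1*(-328) = 3 + 328 = 331)
(v(-369) + P((661 + 44)/(543 + 185), j)) + Y(-982) = (1/(689 - 369) + 331) - 982 = (1/320 + 331) - 982 = 105921/320 - 982 = -208319/320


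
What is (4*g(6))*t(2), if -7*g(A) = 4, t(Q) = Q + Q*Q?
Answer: -96/7 ≈ -13.714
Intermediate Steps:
t(Q) = Q + Q²
g(A) = -4/7 (g(A) = -⅐*4 = -4/7)
(4*g(6))*t(2) = (4*(-4/7))*(2*(1 + 2)) = -32*3/7 = -16/7*6 = -96/7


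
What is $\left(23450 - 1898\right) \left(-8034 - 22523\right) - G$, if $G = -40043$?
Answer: $-658524421$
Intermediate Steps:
$\left(23450 - 1898\right) \left(-8034 - 22523\right) - G = \left(23450 - 1898\right) \left(-8034 - 22523\right) - -40043 = 21552 \left(-30557\right) + 40043 = -658564464 + 40043 = -658524421$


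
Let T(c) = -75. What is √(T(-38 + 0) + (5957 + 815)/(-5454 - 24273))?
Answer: I*√820720999/3303 ≈ 8.6734*I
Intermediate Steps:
√(T(-38 + 0) + (5957 + 815)/(-5454 - 24273)) = √(-75 + (5957 + 815)/(-5454 - 24273)) = √(-75 + 6772/(-29727)) = √(-75 + 6772*(-1/29727)) = √(-75 - 6772/29727) = √(-2236297/29727) = I*√820720999/3303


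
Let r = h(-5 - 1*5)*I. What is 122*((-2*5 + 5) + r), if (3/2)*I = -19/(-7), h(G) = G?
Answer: -59170/21 ≈ -2817.6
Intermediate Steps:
I = 38/21 (I = 2*(-19/(-7))/3 = 2*(-19*(-⅐))/3 = (⅔)*(19/7) = 38/21 ≈ 1.8095)
r = -380/21 (r = (-5 - 1*5)*(38/21) = (-5 - 5)*(38/21) = -10*38/21 = -380/21 ≈ -18.095)
122*((-2*5 + 5) + r) = 122*((-2*5 + 5) - 380/21) = 122*((-10 + 5) - 380/21) = 122*(-5 - 380/21) = 122*(-485/21) = -59170/21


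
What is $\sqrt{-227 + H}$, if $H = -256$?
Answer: $i \sqrt{483} \approx 21.977 i$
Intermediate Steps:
$\sqrt{-227 + H} = \sqrt{-227 - 256} = \sqrt{-483} = i \sqrt{483}$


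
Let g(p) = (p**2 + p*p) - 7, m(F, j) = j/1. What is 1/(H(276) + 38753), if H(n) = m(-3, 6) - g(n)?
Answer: -1/113586 ≈ -8.8039e-6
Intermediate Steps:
m(F, j) = j (m(F, j) = j*1 = j)
g(p) = -7 + 2*p**2 (g(p) = (p**2 + p**2) - 7 = 2*p**2 - 7 = -7 + 2*p**2)
H(n) = 13 - 2*n**2 (H(n) = 6 - (-7 + 2*n**2) = 6 + (7 - 2*n**2) = 13 - 2*n**2)
1/(H(276) + 38753) = 1/((13 - 2*276**2) + 38753) = 1/((13 - 2*76176) + 38753) = 1/((13 - 152352) + 38753) = 1/(-152339 + 38753) = 1/(-113586) = -1/113586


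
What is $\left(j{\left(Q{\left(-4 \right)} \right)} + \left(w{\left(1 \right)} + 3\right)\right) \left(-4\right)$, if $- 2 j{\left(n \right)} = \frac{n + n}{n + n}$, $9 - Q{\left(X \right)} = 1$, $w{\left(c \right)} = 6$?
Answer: $-34$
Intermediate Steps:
$Q{\left(X \right)} = 8$ ($Q{\left(X \right)} = 9 - 1 = 8$)
$j{\left(n \right)} = - \frac{1}{2}$ ($j{\left(n \right)} = - \frac{\left(n + n\right) \frac{1}{n + n}}{2} = - \frac{2 n \frac{1}{2 n}}{2} = \left(- \frac{1}{2}\right) 1 = - \frac{1}{2}$)
$\left(j{\left(Q{\left(-4 \right)} \right)} + \left(w{\left(1 \right)} + 3\right)\right) \left(-4\right) = \left(- \frac{1}{2} + \left(6 + 3\right)\right) \left(-4\right) = \left(- \frac{1}{2} + 9\right) \left(-4\right) = \frac{17}{2} \left(-4\right) = -34$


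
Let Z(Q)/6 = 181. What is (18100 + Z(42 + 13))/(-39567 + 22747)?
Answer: -9593/8410 ≈ -1.1407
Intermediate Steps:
Z(Q) = 1086 (Z(Q) = 6*181 = 1086)
(18100 + Z(42 + 13))/(-39567 + 22747) = (18100 + 1086)/(-39567 + 22747) = 19186/(-16820) = 19186*(-1/16820) = -9593/8410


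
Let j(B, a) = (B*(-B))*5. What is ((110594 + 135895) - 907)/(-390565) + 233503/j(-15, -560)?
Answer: -18294875789/87877125 ≈ -208.19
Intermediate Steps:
j(B, a) = -5*B**2 (j(B, a) = -B**2*5 = -5*B**2)
((110594 + 135895) - 907)/(-390565) + 233503/j(-15, -560) = ((110594 + 135895) - 907)/(-390565) + 233503/((-5*(-15)**2)) = (246489 - 907)*(-1/390565) + 233503/((-5*225)) = 245582*(-1/390565) + 233503/(-1125) = -245582/390565 + 233503*(-1/1125) = -245582/390565 - 233503/1125 = -18294875789/87877125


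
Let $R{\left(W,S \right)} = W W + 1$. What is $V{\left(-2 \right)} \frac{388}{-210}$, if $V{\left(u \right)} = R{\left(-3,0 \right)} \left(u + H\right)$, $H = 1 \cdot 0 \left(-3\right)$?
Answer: $\frac{776}{21} \approx 36.952$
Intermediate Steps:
$R{\left(W,S \right)} = 1 + W^{2}$ ($R{\left(W,S \right)} = W^{2} + 1 = 1 + W^{2}$)
$H = 0$ ($H = 0 \left(-3\right) = 0$)
$V{\left(u \right)} = 10 u$ ($V{\left(u \right)} = \left(1 + \left(-3\right)^{2}\right) \left(u + 0\right) = \left(1 + 9\right) u = 10 u$)
$V{\left(-2 \right)} \frac{388}{-210} = 10 \left(-2\right) \frac{388}{-210} = - 20 \cdot 388 \left(- \frac{1}{210}\right) = \left(-20\right) \left(- \frac{194}{105}\right) = \frac{776}{21}$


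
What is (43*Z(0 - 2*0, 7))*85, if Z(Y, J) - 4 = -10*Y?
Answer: 14620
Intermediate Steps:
Z(Y, J) = 4 - 10*Y
(43*Z(0 - 2*0, 7))*85 = (43*(4 - 10*(0 - 2*0)))*85 = (43*(4 - 10*(0 + 0)))*85 = (43*(4 - 10*0))*85 = (43*(4 + 0))*85 = (43*4)*85 = 172*85 = 14620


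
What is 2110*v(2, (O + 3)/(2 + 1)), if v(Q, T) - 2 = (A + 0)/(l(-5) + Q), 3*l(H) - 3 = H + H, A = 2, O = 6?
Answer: -8440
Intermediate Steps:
l(H) = 1 + 2*H/3 (l(H) = 1 + (H + H)/3 = 1 + (2*H)/3 = 1 + 2*H/3)
v(Q, T) = 2 + 2/(-7/3 + Q) (v(Q, T) = 2 + (2 + 0)/((1 + (2/3)*(-5)) + Q) = 2 + 2/((1 - 10/3) + Q) = 2 + 2/(-7/3 + Q))
2110*v(2, (O + 3)/(2 + 1)) = 2110*(2*(-4 + 3*2)/(-7 + 3*2)) = 2110*(2*(-4 + 6)/(-7 + 6)) = 2110*(2*2/(-1)) = 2110*(2*(-1)*2) = 2110*(-4) = -8440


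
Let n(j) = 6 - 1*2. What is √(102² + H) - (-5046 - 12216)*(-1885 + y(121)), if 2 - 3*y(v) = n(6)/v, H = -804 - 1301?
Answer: -3935833818/121 + √8299 ≈ -3.2527e+7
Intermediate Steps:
H = -2105
n(j) = 4 (n(j) = 6 - 2 = 4)
y(v) = ⅔ - 4/(3*v)
√(102² + H) - (-5046 - 12216)*(-1885 + y(121)) = √(102² - 2105) - (-5046 - 12216)*(-1885 + (⅔)*(-2 + 121)/121) = √(10404 - 2105) - (-17262)*(-1885 + (⅔)*(1/121)*119) = √8299 - (-17262)*(-1885 + 238/363) = √8299 - (-17262)*(-684017)/363 = √8299 - 1*3935833818/121 = √8299 - 3935833818/121 = -3935833818/121 + √8299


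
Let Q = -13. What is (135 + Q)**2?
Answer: 14884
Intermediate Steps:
(135 + Q)**2 = (135 - 13)**2 = 122**2 = 14884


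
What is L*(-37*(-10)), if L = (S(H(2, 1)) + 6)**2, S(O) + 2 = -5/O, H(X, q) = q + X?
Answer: 18130/9 ≈ 2014.4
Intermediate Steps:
H(X, q) = X + q
S(O) = -2 - 5/O
L = 49/9 (L = ((-2 - 5/(2 + 1)) + 6)**2 = ((-2 - 5/3) + 6)**2 = (-11/3 + 6)**2 = (7/3)**2 = 49/9 ≈ 5.4444)
L*(-37*(-10)) = 49*(-37*(-10))/9 = (49/9)*370 = 18130/9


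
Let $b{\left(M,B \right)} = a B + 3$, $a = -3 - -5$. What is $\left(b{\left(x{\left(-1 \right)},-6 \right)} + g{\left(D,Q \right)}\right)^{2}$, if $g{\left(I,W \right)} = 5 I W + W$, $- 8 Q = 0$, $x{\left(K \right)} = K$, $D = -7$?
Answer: $81$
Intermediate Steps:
$Q = 0$ ($Q = \left(- \frac{1}{8}\right) 0 = 0$)
$a = 2$ ($a = -3 + 5 = 2$)
$g{\left(I,W \right)} = W + 5 I W$ ($g{\left(I,W \right)} = 5 I W + W = W + 5 I W$)
$b{\left(M,B \right)} = 3 + 2 B$ ($b{\left(M,B \right)} = 2 B + 3 = 3 + 2 B$)
$\left(b{\left(x{\left(-1 \right)},-6 \right)} + g{\left(D,Q \right)}\right)^{2} = \left(\left(3 + 2 \left(-6\right)\right) + 0 \left(1 + 5 \left(-7\right)\right)\right)^{2} = \left(\left(3 - 12\right) + 0 \left(1 - 35\right)\right)^{2} = \left(-9 + 0 \left(-34\right)\right)^{2} = \left(-9 + 0\right)^{2} = \left(-9\right)^{2} = 81$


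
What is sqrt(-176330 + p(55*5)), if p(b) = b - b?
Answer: I*sqrt(176330) ≈ 419.92*I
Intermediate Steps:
p(b) = 0
sqrt(-176330 + p(55*5)) = sqrt(-176330 + 0) = sqrt(-176330) = I*sqrt(176330)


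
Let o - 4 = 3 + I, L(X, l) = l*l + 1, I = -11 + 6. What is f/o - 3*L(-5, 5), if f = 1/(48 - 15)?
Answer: -5147/66 ≈ -77.985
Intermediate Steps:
I = -5
f = 1/33 ≈ 0.030303
L(X, l) = 1 + l**2 (L(X, l) = l**2 + 1 = 1 + l**2)
o = 2 (o = 4 + (3 - 5) = 4 - 2 = 2)
f/o - 3*L(-5, 5) = (1/33)/2 - 3*(1 + 5**2) = (1/33)*(1/2) - 3*(1 + 25) = 1/66 - 3*26 = 1/66 - 78 = -5147/66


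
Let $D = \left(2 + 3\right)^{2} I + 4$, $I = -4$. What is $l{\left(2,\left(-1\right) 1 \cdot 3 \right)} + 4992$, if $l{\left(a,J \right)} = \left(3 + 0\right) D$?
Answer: $4704$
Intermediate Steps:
$D = -96$ ($D = \left(2 + 3\right)^{2} \left(-4\right) + 4 = 5^{2} \left(-4\right) + 4 = 25 \left(-4\right) + 4 = -100 + 4 = -96$)
$l{\left(a,J \right)} = -288$ ($l{\left(a,J \right)} = \left(3 + 0\right) \left(-96\right) = 3 \left(-96\right) = -288$)
$l{\left(2,\left(-1\right) 1 \cdot 3 \right)} + 4992 = -288 + 4992 = 4704$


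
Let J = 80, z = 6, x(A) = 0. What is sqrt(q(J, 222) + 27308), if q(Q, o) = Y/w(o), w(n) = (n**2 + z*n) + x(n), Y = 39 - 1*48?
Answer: sqrt(215933748546)/2812 ≈ 165.25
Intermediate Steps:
Y = -9 (Y = 39 - 48 = -9)
w(n) = n**2 + 6*n (w(n) = (n**2 + 6*n) + 0 = n**2 + 6*n)
q(Q, o) = -9/(o*(6 + o)) (q(Q, o) = -9*1/(o*(6 + o)) = -9/(o*(6 + o)))
sqrt(q(J, 222) + 27308) = sqrt(-9/(222*(6 + 222)) + 27308) = sqrt(-9*1/222/228 + 27308) = sqrt(-9*1/222*1/228 + 27308) = sqrt(-1/5624 + 27308) = sqrt(153580191/5624) = sqrt(215933748546)/2812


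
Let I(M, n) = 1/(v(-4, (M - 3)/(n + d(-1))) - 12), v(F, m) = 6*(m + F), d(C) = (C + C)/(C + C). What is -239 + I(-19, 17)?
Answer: -31073/130 ≈ -239.02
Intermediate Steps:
d(C) = 1 (d(C) = (2*C)/((2*C)) = (2*C)*(1/(2*C)) = 1)
v(F, m) = 6*F + 6*m (v(F, m) = 6*(F + m) = 6*F + 6*m)
I(M, n) = 1/(-36 + 6*(-3 + M)/(1 + n)) (I(M, n) = 1/((6*(-4) + 6*((M - 3)/(n + 1))) - 12) = 1/((-24 + 6*((-3 + M)/(1 + n))) - 12) = 1/((-24 + 6*(-3 + M)/(1 + n)) - 12) = 1/(-36 + 6*(-3 + M)/(1 + n)))
-239 + I(-19, 17) = -239 + (1 + 17)/(6*(-9 - 19 - 6*17)) = -239 + (⅙)*18/(-9 - 19 - 102) = -239 + (⅙)*18/(-130) = -239 + (⅙)*(-1/130)*18 = -239 - 3/130 = -31073/130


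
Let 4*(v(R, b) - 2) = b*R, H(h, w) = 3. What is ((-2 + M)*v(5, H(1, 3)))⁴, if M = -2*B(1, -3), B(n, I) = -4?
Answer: 22667121/16 ≈ 1.4167e+6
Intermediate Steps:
v(R, b) = 2 + R*b/4 (v(R, b) = 2 + (b*R)/4 = 2 + (R*b)/4 = 2 + R*b/4)
M = 8 (M = -2*(-4) = 8)
((-2 + M)*v(5, H(1, 3)))⁴ = ((-2 + 8)*(2 + (¼)*5*3))⁴ = (6*(2 + 15/4))⁴ = (6*(23/4))⁴ = (69/2)⁴ = 22667121/16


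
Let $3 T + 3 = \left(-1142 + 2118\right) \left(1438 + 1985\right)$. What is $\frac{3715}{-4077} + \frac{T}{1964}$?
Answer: $\frac{4532912095}{8007228} \approx 566.1$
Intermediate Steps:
$T = 1113615$ ($T = -1 + \frac{\left(-1142 + 2118\right) \left(1438 + 1985\right)}{3} = -1 + \frac{976 \cdot 3423}{3} = -1 + \frac{1}{3} \cdot 3340848 = -1 + 1113616 = 1113615$)
$\frac{3715}{-4077} + \frac{T}{1964} = \frac{3715}{-4077} + \frac{1113615}{1964} = 3715 \left(- \frac{1}{4077}\right) + 1113615 \cdot \frac{1}{1964} = - \frac{3715}{4077} + \frac{1113615}{1964} = \frac{4532912095}{8007228}$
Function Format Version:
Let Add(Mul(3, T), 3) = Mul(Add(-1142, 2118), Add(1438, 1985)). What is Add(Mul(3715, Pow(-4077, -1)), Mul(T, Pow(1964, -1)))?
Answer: Rational(4532912095, 8007228) ≈ 566.10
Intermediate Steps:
T = 1113615 (T = Add(-1, Mul(Rational(1, 3), Mul(Add(-1142, 2118), Add(1438, 1985)))) = Add(-1, Mul(Rational(1, 3), Mul(976, 3423))) = Add(-1, Mul(Rational(1, 3), 3340848)) = Add(-1, 1113616) = 1113615)
Add(Mul(3715, Pow(-4077, -1)), Mul(T, Pow(1964, -1))) = Add(Mul(3715, Pow(-4077, -1)), Mul(1113615, Pow(1964, -1))) = Add(Mul(3715, Rational(-1, 4077)), Mul(1113615, Rational(1, 1964))) = Add(Rational(-3715, 4077), Rational(1113615, 1964)) = Rational(4532912095, 8007228)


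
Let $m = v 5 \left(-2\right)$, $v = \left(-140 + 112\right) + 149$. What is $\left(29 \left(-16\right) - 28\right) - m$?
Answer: $718$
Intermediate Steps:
$v = 121$ ($v = -28 + 149 = 121$)
$m = -1210$ ($m = 121 \cdot 5 \left(-2\right) = 121 \left(-10\right) = -1210$)
$\left(29 \left(-16\right) - 28\right) - m = \left(29 \left(-16\right) - 28\right) - -1210 = \left(-464 - 28\right) + 1210 = -492 + 1210 = 718$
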